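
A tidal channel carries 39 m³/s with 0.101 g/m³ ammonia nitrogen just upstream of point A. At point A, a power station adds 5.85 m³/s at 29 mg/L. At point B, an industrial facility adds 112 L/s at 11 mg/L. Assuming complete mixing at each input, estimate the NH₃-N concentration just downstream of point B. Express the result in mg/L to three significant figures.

After input A: C = (39·0.101 + 5.85·29) / 44.85 = 3.87 mg/L.
112 L/s = 0.112 m³/s.
After input B: C = (44.85·3.87 + 0.112·11) / 44.96 = 3.888 mg/L.

3.89 mg/L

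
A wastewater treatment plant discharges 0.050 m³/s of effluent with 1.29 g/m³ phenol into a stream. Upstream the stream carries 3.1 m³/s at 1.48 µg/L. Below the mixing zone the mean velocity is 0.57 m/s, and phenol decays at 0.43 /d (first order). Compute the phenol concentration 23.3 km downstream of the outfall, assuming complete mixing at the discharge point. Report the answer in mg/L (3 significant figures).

1.48 µg/L = 0.00148 mg/L.
After complete mixing, C₀ = (0.05·1.29 + 3.1·0.00148) / 3.15 = 0.02193 mg/L.
Travel time t = 2.33e+04 m / 0.57 m/s = 4.088e+04 s = 0.4731 d.
C = 0.02193·exp(−0.43·0.4731) = 0.02193·0.8159 = 0.0179 mg/L.

0.0179 mg/L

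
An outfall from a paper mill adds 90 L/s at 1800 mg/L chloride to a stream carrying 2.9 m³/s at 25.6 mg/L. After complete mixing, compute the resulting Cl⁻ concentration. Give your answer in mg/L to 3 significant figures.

90 L/s = 0.09 m³/s.
By mass balance at complete mixing, C = (0.09·1800 + 2.9·25.6) / (0.09 + 2.9) = 236.2/2.99 = 79.01 mg/L.

79.0 mg/L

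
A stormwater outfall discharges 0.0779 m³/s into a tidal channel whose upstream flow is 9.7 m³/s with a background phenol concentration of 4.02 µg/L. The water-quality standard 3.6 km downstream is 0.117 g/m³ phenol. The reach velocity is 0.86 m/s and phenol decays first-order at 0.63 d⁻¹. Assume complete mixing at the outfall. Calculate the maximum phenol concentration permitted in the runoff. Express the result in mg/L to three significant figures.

4.02 µg/L = 0.00402 mg/L.
Travel time to the compliance point: t = 3600/0.86 = 4186 s = 0.04845 d; decay factor exp(−0.63·0.04845) = 0.9699.
So the concentration just after mixing may be at most 0.117/0.9699 = 0.1206 mg/L.
Mass balance: 0.1206·9.778 = 0.0779·Cₑ + 9.7·0.00402.
Cₑ = (1.179 − 0.03899) / 0.0779 = 14.64 mg/L.

14.6 mg/L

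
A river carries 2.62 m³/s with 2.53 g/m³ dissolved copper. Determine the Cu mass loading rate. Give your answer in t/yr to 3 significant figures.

Mass flux = Q·C = 2.62 m³/s × 2.53 g/m³ = 6.629 g/s.
= 6.629 g/s × 31.56 = 209.2 t/yr.

209 t/yr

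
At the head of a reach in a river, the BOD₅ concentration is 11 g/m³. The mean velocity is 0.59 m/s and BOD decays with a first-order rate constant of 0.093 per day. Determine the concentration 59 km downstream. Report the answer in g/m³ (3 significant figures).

9.88 g/m³

Travel time t = 59 km / 0.59 m/s = 5.9e+04/0.59 = 1e+05 s = 1.157 d.
First-order decay: C = 11·exp(−0.093·1.157) = 11·0.898 = 9.877 g/m³.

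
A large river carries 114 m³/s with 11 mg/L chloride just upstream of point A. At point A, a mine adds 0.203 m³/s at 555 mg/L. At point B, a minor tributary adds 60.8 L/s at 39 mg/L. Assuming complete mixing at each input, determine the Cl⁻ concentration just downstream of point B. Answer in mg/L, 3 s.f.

After input A: C = (114·11 + 0.203·555) / 114.2 = 11.97 mg/L.
60.8 L/s = 0.0608 m³/s.
After input B: C = (114.2·11.97 + 0.0608·39) / 114.3 = 11.98 mg/L.

12.0 mg/L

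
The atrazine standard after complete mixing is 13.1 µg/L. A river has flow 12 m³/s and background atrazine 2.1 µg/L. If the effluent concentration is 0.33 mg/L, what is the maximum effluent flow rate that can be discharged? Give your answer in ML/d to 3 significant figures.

36.0 ML/d

2.1 µg/L = 0.0021 mg/L.
13.1 µg/L = 0.0131 mg/L.
Mass balance at complete mixing: C_std·(Q_w + Q_r) = Q_w·C_e + Q_r·C_b.
Rearranging, Q_w = Q_r·(C_std − C_b)/(C_e − C_std) = 12·(0.0131 − 0.0021) / (0.33 − 0.0131) = 0.4165 m³/s.
= 35.99 ML/d.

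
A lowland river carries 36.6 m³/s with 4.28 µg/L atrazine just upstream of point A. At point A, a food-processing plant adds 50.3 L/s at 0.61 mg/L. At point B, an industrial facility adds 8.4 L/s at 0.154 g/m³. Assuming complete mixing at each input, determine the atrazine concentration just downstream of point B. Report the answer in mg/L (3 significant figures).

4.28 µg/L = 0.00428 mg/L.
50.3 L/s = 0.0503 m³/s.
After input A: C = (36.6·0.00428 + 0.0503·0.61) / 36.65 = 0.005111 mg/L.
8.4 L/s = 0.0084 m³/s.
After input B: C = (36.65·0.005111 + 0.0084·0.154) / 36.66 = 0.005145 mg/L.

0.00515 mg/L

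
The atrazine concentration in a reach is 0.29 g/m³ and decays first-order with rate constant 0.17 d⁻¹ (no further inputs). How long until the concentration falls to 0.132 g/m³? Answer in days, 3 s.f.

4.63 d

t = ln(C₀/C)/k = ln(0.29/0.132)/0.17 = 0.7871/0.17 = 4.63 d.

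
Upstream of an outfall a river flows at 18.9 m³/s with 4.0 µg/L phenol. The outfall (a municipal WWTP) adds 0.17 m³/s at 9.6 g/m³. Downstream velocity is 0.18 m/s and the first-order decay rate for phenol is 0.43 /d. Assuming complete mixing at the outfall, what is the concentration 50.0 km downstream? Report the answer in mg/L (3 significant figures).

4.0 µg/L = 0.004 mg/L.
After complete mixing, C₀ = (0.17·9.6 + 18.9·0.004) / 19.07 = 0.08954 mg/L.
Travel time t = 5e+04 m / 0.18 m/s = 2.778e+05 s = 3.215 d.
C = 0.08954·exp(−0.43·3.215) = 0.08954·0.251 = 0.02247 mg/L.

0.0225 mg/L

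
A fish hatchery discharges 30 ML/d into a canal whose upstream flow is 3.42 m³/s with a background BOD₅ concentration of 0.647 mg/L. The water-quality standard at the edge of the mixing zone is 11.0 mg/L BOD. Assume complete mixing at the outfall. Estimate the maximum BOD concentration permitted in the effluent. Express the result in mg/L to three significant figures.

113 mg/L

30 ML/d = 0.3472 m³/s.
Mass balance: 11·3.767 = 0.3472·Cₑ + 3.42·0.647.
Cₑ = (41.44 − 2.213) / 0.3472 = 113 mg/L.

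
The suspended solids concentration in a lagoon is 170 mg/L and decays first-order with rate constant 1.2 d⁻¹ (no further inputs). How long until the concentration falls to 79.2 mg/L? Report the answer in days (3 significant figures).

0.637 d

t = ln(C₀/C)/k = ln(170/79.2)/1.2 = 0.7638/1.2 = 0.6365 d.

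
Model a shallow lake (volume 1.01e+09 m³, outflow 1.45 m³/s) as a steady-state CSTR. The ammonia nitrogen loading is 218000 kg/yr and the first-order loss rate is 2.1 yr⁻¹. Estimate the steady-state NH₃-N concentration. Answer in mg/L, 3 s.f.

0.101 mg/L

Outflow Q = 1.45 m³/s × 3.156e+07 s/yr = 4.576e+07 m³/yr.
Steady-state CSTR mass balance: W = Q·C + k·V·C, so C = W/(Q + kV).
Q + kV = 4.576e+07 + 2.1·1.01e+09 = 2.167e+09 m³/yr.
C = 218000/2.167e+09 = 0.0001006 kg/m³ = 0.1006 mg/L.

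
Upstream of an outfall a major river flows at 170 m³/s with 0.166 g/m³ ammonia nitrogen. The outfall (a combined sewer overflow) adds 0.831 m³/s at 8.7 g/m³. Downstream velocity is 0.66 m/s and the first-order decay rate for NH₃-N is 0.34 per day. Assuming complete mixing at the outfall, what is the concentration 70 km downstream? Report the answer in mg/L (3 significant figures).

0.137 mg/L

After complete mixing, C₀ = (0.831·8.7 + 170·0.166) / 170.8 = 0.2075 mg/L.
Travel time t = 7e+04 m / 0.66 m/s = 1.061e+05 s = 1.228 d.
C = 0.2075·exp(−0.34·1.228) = 0.2075·0.6588 = 0.1367 mg/L.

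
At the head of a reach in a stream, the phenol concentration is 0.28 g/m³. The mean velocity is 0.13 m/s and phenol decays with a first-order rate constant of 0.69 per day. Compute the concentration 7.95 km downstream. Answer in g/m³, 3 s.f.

0.172 g/m³

Travel time t = 7.95 km / 0.13 m/s = 7950/0.13 = 6.115e+04 s = 0.7078 d.
First-order decay: C = 0.28·exp(−0.69·0.7078) = 0.28·0.6136 = 0.1718 g/m³.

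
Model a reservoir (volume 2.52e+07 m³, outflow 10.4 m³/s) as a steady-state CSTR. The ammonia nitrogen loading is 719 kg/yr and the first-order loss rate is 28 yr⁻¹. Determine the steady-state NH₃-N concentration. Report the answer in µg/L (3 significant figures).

Outflow Q = 10.4 m³/s × 3.156e+07 s/yr = 3.282e+08 m³/yr.
Steady-state CSTR mass balance: W = Q·C + k·V·C, so C = W/(Q + kV).
Q + kV = 3.282e+08 + 28·2.52e+07 = 1.034e+09 m³/yr.
C = 719/1.034e+09 = 6.955e-07 kg/m³ = 0.0006955 mg/L = 0.6955 µg/L.

0.695 µg/L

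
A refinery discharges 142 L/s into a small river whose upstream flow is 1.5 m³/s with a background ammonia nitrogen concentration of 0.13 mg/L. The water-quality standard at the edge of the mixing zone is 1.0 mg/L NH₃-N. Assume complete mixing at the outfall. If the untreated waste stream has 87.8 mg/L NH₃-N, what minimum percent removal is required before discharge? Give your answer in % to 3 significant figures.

88.4 %

142 L/s = 0.142 m³/s.
Mass balance: 1·1.642 = 0.142·Cₑ + 1.5·0.13.
Cₑ = (1.642 − 0.195) / 0.142 = 10.19 mg/L.
Required removal = 1 − 10.19/87.8 = 88.39 %.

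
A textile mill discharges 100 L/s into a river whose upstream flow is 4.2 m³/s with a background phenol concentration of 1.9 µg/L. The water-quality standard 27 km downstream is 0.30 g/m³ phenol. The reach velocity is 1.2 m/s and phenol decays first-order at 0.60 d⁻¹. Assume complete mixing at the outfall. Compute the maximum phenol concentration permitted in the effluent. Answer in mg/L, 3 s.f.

100 L/s = 0.1 m³/s.
1.9 µg/L = 0.0019 mg/L.
Travel time to the compliance point: t = 2.7e+04/1.2 = 2.25e+04 s = 0.2604 d; decay factor exp(−0.60·0.2604) = 0.8553.
So the concentration just after mixing may be at most 0.3/0.8553 = 0.3507 mg/L.
Mass balance: 0.3507·4.3 = 0.1·Cₑ + 4.2·0.0019.
Cₑ = (1.508 − 0.00798) / 0.1 = 15 mg/L.

15.0 mg/L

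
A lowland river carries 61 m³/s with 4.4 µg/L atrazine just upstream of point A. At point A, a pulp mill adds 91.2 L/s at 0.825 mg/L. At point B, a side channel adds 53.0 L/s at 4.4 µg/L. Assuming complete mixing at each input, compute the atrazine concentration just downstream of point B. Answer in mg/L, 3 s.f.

0.00562 mg/L

4.4 µg/L = 0.0044 mg/L.
91.2 L/s = 0.0912 m³/s.
After input A: C = (61·0.0044 + 0.0912·0.825) / 61.09 = 0.005625 mg/L.
53.0 L/s = 0.053 m³/s.
4.4 µg/L = 0.0044 mg/L.
After input B: C = (61.09·0.005625 + 0.053·0.0044) / 61.14 = 0.005624 mg/L.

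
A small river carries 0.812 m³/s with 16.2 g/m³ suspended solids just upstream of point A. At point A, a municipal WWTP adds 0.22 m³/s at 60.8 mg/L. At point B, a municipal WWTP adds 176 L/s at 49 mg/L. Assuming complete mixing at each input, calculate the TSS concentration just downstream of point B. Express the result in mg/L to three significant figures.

After input A: C = (0.812·16.2 + 0.22·60.8) / 1.032 = 25.71 mg/L.
176 L/s = 0.176 m³/s.
After input B: C = (1.032·25.71 + 0.176·49) / 1.208 = 29.1 mg/L.

29.1 mg/L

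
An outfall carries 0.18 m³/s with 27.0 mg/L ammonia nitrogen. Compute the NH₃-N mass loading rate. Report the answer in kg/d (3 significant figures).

Mass flux = Q·C = 0.18 m³/s × 27 g/m³ = 4.86 g/s.
= 4.86 g/s × 86.4 = 419.9 kg/d.

420 kg/d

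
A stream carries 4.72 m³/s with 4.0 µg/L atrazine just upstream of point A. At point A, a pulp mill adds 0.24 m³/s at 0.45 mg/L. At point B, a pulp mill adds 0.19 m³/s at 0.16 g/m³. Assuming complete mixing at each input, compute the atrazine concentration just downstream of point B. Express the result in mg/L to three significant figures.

0.0305 mg/L

4.0 µg/L = 0.004 mg/L.
After input A: C = (4.72·0.004 + 0.24·0.45) / 4.96 = 0.02558 mg/L.
After input B: C = (4.96·0.02558 + 0.19·0.16) / 5.15 = 0.03054 mg/L.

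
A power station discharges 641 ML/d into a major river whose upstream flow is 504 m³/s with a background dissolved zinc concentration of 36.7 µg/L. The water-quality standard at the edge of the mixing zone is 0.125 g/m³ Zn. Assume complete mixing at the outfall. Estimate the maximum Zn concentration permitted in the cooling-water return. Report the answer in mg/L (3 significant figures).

6.12 mg/L

641 ML/d = 7.419 m³/s.
36.7 µg/L = 0.0367 mg/L.
Mass balance: 0.125·511.4 = 7.419·Cₑ + 504·0.0367.
Cₑ = (63.93 − 18.5) / 7.419 = 6.124 mg/L.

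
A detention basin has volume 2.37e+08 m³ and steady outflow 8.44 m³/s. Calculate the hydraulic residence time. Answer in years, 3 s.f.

Q = 8.44 m³/s × 3.156e+07 s/yr = 2.663e+08 m³/yr.
Hydraulic residence time τ = V/Q = 2.37e+08/2.663e+08 = 0.8898 yr.

0.890 yr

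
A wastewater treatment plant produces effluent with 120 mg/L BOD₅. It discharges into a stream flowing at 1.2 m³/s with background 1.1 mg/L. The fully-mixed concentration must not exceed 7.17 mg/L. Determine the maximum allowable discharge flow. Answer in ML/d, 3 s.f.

5.58 ML/d

Mass balance at complete mixing: C_std·(Q_w + Q_r) = Q_w·C_e + Q_r·C_b.
Rearranging, Q_w = Q_r·(C_std − C_b)/(C_e − C_std) = 1.2·(7.17 − 1.1) / (120 − 7.17) = 0.06456 m³/s.
= 5.578 ML/d.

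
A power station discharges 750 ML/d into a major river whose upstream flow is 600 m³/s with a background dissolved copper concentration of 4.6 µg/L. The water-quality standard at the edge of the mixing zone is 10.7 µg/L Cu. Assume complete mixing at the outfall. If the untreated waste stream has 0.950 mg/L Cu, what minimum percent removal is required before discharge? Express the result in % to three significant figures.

54.5 %

750 ML/d = 8.681 m³/s.
4.6 µg/L = 0.0046 mg/L.
10.7 µg/L = 0.0107 mg/L.
Mass balance: 0.0107·608.7 = 8.681·Cₑ + 600·0.0046.
Cₑ = (6.513 − 2.76) / 8.681 = 0.4323 mg/L.
Required removal = 1 − 0.4323/0.950 = 54.49 %.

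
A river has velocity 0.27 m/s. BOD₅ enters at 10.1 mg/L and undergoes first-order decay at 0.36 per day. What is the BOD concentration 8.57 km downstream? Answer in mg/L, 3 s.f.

Travel time t = 8.57 km / 0.27 m/s = 8570/0.27 = 3.174e+04 s = 0.3674 d.
First-order decay: C = 10.1·exp(−0.36·0.3674) = 10.1·0.8761 = 8.849 mg/L.

8.85 mg/L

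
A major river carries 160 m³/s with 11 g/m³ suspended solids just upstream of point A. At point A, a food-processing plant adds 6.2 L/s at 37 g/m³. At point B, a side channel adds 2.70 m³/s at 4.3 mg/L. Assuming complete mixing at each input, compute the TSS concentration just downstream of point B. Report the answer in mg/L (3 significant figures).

10.9 mg/L

6.2 L/s = 0.0062 m³/s.
After input A: C = (160·11 + 0.0062·37) / 160 = 11 mg/L.
After input B: C = (160·11 + 2.7·4.3) / 162.7 = 10.89 mg/L.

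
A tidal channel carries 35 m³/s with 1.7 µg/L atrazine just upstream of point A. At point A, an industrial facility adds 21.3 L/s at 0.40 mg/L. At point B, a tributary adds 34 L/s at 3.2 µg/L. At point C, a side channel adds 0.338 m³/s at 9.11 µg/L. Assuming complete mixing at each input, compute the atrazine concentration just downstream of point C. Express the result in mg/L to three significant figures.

0.00201 mg/L

1.7 µg/L = 0.0017 mg/L.
21.3 L/s = 0.0213 m³/s.
After input A: C = (35·0.0017 + 0.0213·0.4) / 35.02 = 0.001942 mg/L.
34 L/s = 0.034 m³/s.
3.2 µg/L = 0.0032 mg/L.
After input B: C = (35.02·0.001942 + 0.034·0.0032) / 35.06 = 0.001943 mg/L.
9.11 µg/L = 0.00911 mg/L.
After input C: C = (35.06·0.001943 + 0.338·0.00911) / 35.39 = 0.002012 mg/L.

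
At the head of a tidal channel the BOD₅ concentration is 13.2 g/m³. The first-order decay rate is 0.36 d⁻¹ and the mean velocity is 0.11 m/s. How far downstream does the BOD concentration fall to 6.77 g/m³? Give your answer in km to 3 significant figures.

From C = C₀·e^(−kt), t = ln(C₀/C)/k = ln(13.2/6.77)/0.36 = 0.6677/0.36 = 1.855 d.
Distance = v·t = 0.11 m/s × 1.603e+05 s = 1.763e+04 m = 17.63 km.

17.6 km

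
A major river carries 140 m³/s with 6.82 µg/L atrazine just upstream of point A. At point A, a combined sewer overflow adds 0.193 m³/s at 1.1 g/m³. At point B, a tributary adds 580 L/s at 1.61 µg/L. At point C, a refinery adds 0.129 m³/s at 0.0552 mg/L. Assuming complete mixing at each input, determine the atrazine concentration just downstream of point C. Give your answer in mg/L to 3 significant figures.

0.00834 mg/L

6.82 µg/L = 0.00682 mg/L.
After input A: C = (140·0.00682 + 0.193·1.1) / 140.2 = 0.008325 mg/L.
580 L/s = 0.58 m³/s.
1.61 µg/L = 0.00161 mg/L.
After input B: C = (140.2·0.008325 + 0.58·0.00161) / 140.8 = 0.008297 mg/L.
After input C: C = (140.8·0.008297 + 0.129·0.0552) / 140.9 = 0.00834 mg/L.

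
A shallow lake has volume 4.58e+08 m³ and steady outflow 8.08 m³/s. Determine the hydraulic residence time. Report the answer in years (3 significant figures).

1.80 yr

Q = 8.08 m³/s × 3.156e+07 s/yr = 2.55e+08 m³/yr.
Hydraulic residence time τ = V/Q = 4.58e+08/2.55e+08 = 1.796 yr.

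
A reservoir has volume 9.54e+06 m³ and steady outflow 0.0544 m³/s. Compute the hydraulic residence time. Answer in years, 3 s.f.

5.56 yr

Q = 0.0544 m³/s × 3.156e+07 s/yr = 1.717e+06 m³/yr.
Hydraulic residence time τ = V/Q = 9.54e+06/1.717e+06 = 5.557 yr.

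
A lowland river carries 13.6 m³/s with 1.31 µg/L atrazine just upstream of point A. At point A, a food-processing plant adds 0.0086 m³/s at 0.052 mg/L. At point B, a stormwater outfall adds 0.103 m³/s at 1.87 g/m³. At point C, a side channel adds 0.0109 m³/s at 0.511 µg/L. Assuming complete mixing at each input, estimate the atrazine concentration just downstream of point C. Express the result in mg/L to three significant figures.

1.31 µg/L = 0.00131 mg/L.
After input A: C = (13.6·0.00131 + 0.0086·0.052) / 13.61 = 0.001342 mg/L.
After input B: C = (13.61·0.001342 + 0.103·1.87) / 13.71 = 0.01538 mg/L.
0.511 µg/L = 0.000511 mg/L.
After input C: C = (13.71·0.01538 + 0.0109·0.000511) / 13.72 = 0.01537 mg/L.

0.0154 mg/L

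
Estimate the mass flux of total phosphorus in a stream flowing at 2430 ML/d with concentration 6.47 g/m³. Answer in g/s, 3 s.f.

182 g/s

2430 ML/d = 28.12 m³/s.
Mass flux = Q·C = 28.12 m³/s × 6.47 g/m³ = 182 g/s.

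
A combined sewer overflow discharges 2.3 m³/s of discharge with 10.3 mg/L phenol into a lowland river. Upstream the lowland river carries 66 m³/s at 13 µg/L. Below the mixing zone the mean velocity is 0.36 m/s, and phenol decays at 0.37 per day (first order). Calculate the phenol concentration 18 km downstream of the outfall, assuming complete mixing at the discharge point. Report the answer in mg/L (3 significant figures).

13 µg/L = 0.013 mg/L.
After complete mixing, C₀ = (2.3·10.3 + 66·0.013) / 68.3 = 0.3594 mg/L.
Travel time t = 1.8e+04 m / 0.36 m/s = 5e+04 s = 0.5787 d.
C = 0.3594·exp(−0.37·0.5787) = 0.3594·0.8073 = 0.2901 mg/L.

0.290 mg/L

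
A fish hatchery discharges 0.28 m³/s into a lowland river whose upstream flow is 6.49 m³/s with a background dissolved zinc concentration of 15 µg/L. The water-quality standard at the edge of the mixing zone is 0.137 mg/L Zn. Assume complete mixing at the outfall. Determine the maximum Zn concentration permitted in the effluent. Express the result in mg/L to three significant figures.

15 µg/L = 0.015 mg/L.
Mass balance: 0.137·6.77 = 0.28·Cₑ + 6.49·0.015.
Cₑ = (0.9275 − 0.09735) / 0.28 = 2.965 mg/L.

2.96 mg/L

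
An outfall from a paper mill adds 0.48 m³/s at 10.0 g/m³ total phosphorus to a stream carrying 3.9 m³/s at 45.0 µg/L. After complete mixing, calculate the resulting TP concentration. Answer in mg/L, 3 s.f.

1.14 mg/L

45.0 µg/L = 0.045 mg/L.
Flow-weighted mixing gives C = (0.48·10 + 3.9·0.045) / (0.48 + 3.9) = 4.976/4.38 = 1.136 mg/L.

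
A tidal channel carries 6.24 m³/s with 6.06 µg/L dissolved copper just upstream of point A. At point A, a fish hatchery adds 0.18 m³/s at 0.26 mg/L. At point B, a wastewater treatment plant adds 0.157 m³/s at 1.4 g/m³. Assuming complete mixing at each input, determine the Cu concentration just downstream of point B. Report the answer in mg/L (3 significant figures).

6.06 µg/L = 0.00606 mg/L.
After input A: C = (6.24·0.00606 + 0.18·0.26) / 6.42 = 0.01318 mg/L.
After input B: C = (6.42·0.01318 + 0.157·1.4) / 6.577 = 0.04628 mg/L.

0.0463 mg/L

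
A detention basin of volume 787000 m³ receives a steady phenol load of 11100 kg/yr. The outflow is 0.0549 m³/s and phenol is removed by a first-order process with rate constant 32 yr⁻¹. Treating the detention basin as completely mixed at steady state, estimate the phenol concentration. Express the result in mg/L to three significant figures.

Outflow Q = 0.0549 m³/s × 3.156e+07 s/yr = 1.733e+06 m³/yr.
Steady-state CSTR mass balance: W = Q·C + k·V·C, so C = W/(Q + kV).
Q + kV = 1.733e+06 + 32·787000 = 2.692e+07 m³/yr.
C = 11100/2.692e+07 = 0.0004124 kg/m³ = 0.4124 mg/L.

0.412 mg/L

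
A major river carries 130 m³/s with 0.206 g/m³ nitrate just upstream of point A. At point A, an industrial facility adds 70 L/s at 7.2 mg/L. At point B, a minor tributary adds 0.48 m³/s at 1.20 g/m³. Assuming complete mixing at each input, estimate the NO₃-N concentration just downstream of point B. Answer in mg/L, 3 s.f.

70 L/s = 0.07 m³/s.
After input A: C = (130·0.206 + 0.07·7.2) / 130.1 = 0.2098 mg/L.
After input B: C = (130.1·0.2098 + 0.48·1.2) / 130.5 = 0.2134 mg/L.

0.213 mg/L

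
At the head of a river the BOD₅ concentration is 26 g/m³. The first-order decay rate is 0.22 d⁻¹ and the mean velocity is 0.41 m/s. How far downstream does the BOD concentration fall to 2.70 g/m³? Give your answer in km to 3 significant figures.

365 km

From C = C₀·e^(−kt), t = ln(C₀/C)/k = ln(26/2.70)/0.22 = 2.265/0.22 = 10.29 d.
Distance = v·t = 0.41 m/s × 8.895e+05 s = 3.647e+05 m = 364.7 km.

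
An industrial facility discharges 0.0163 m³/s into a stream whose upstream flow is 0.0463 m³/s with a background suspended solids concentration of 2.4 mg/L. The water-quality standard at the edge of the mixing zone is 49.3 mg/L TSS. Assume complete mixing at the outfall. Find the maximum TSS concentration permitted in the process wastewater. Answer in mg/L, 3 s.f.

183 mg/L

Mass balance: 49.3·0.0626 = 0.0163·Cₑ + 0.0463·2.4.
Cₑ = (3.086 − 0.1111) / 0.0163 = 182.5 mg/L.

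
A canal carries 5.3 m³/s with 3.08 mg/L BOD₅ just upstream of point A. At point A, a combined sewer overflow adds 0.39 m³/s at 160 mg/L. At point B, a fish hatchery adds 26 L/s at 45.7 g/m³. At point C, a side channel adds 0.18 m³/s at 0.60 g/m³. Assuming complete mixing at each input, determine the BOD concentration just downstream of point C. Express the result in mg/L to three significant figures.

After input A: C = (5.3·3.08 + 0.39·160) / 5.69 = 13.84 mg/L.
26 L/s = 0.026 m³/s.
After input B: C = (5.69·13.84 + 0.026·45.7) / 5.716 = 13.98 mg/L.
After input C: C = (5.716·13.98 + 0.18·0.6) / 5.896 = 13.57 mg/L.

13.6 mg/L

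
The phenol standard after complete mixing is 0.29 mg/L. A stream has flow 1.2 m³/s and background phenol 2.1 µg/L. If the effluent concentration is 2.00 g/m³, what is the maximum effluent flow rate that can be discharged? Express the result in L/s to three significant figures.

2.1 µg/L = 0.0021 mg/L.
Mass balance at complete mixing: C_std·(Q_w + Q_r) = Q_w·C_e + Q_r·C_b.
Rearranging, Q_w = Q_r·(C_std − C_b)/(C_e − C_std) = 1.2·(0.29 − 0.0021) / (2 − 0.29) = 0.202 m³/s.
= 202 L/s.

202 L/s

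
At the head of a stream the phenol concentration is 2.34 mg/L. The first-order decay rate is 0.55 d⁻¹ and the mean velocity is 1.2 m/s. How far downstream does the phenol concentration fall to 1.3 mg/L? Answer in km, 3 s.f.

111 km

From C = C₀·e^(−kt), t = ln(C₀/C)/k = ln(2.34/1.3)/0.55 = 0.5878/0.55 = 1.069 d.
Distance = v·t = 1.2 m/s × 9.234e+04 s = 1.108e+05 m = 110.8 km.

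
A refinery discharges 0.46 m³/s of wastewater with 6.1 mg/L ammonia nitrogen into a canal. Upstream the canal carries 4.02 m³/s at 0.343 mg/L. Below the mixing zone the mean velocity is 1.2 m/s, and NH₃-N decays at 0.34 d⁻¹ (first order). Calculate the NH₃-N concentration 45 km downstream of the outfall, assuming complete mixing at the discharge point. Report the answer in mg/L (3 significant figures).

0.806 mg/L

After complete mixing, C₀ = (0.46·6.1 + 4.02·0.343) / 4.48 = 0.9341 mg/L.
Travel time t = 4.5e+04 m / 1.2 m/s = 3.75e+04 s = 0.434 d.
C = 0.9341·exp(−0.34·0.434) = 0.9341·0.8628 = 0.806 mg/L.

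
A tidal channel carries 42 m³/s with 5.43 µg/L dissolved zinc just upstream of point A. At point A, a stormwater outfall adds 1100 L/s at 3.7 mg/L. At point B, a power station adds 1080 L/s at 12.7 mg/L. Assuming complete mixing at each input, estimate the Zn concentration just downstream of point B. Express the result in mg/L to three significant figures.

0.408 mg/L

5.43 µg/L = 0.00543 mg/L.
1100 L/s = 1.1 m³/s.
After input A: C = (42·0.00543 + 1.1·3.7) / 43.1 = 0.09972 mg/L.
1080 L/s = 1.08 m³/s.
After input B: C = (43.1·0.09972 + 1.08·12.7) / 44.18 = 0.4077 mg/L.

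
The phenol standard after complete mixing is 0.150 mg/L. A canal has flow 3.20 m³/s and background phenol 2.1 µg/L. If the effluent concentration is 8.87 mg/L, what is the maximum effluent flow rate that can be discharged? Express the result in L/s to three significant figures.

54.3 L/s

2.1 µg/L = 0.0021 mg/L.
Mass balance at complete mixing: C_std·(Q_w + Q_r) = Q_w·C_e + Q_r·C_b.
Rearranging, Q_w = Q_r·(C_std − C_b)/(C_e − C_std) = 3.20·(0.15 − 0.0021) / (8.87 − 0.15) = 0.05428 m³/s.
= 54.28 L/s.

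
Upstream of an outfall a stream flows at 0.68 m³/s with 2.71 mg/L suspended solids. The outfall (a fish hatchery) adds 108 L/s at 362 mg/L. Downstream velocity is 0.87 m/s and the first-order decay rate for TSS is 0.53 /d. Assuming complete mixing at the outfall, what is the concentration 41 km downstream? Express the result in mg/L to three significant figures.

108 L/s = 0.108 m³/s.
After complete mixing, C₀ = (0.108·362 + 0.68·2.71) / 0.788 = 51.95 mg/L.
Travel time t = 4.1e+04 m / 0.87 m/s = 4.713e+04 s = 0.5454 d.
C = 51.95·exp(−0.53·0.5454) = 51.95·0.7489 = 38.91 mg/L.

38.9 mg/L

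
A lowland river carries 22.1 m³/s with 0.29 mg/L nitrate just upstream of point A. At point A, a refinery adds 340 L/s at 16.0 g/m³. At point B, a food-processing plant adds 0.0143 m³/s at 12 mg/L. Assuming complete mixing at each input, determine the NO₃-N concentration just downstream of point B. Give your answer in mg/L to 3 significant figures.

340 L/s = 0.34 m³/s.
After input A: C = (22.1·0.29 + 0.34·16) / 22.44 = 0.528 mg/L.
After input B: C = (22.44·0.528 + 0.0143·12) / 22.45 = 0.5353 mg/L.

0.535 mg/L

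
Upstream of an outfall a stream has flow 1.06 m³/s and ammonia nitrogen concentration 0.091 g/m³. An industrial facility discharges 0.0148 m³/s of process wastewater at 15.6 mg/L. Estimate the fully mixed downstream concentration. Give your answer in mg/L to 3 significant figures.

0.305 mg/L

Conservation of mass across the mixing zone: C = (0.0148·15.6 + 1.06·0.091) / (0.0148 + 1.06) = 0.3273/1.075 = 0.3046 mg/L.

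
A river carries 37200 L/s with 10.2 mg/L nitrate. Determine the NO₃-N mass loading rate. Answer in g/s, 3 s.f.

37200 L/s = 37.2 m³/s.
Mass flux = Q·C = 37.2 m³/s × 10.2 g/m³ = 379.4 g/s.

379 g/s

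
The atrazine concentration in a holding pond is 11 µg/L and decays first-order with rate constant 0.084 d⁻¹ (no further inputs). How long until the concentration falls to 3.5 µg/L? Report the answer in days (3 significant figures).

13.6 d

t = ln(C₀/C)/k = ln(11/3.5)/0.084 = 1.145/0.084 = 13.63 d.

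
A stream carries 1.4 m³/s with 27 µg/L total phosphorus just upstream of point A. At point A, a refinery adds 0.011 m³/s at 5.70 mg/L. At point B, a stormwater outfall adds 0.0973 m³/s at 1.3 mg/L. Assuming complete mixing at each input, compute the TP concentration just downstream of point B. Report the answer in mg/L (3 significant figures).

27 µg/L = 0.027 mg/L.
After input A: C = (1.4·0.027 + 0.011·5.7) / 1.411 = 0.07123 mg/L.
After input B: C = (1.411·0.07123 + 0.0973·1.3) / 1.508 = 0.1505 mg/L.

0.150 mg/L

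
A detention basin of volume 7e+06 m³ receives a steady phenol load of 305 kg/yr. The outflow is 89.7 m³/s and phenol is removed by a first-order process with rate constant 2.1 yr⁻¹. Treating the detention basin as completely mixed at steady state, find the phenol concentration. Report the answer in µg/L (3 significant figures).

Outflow Q = 89.7 m³/s × 3.156e+07 s/yr = 2.831e+09 m³/yr.
Steady-state CSTR mass balance: W = Q·C + k·V·C, so C = W/(Q + kV).
Q + kV = 2.831e+09 + 2.1·7e+06 = 2.845e+09 m³/yr.
C = 305/2.845e+09 = 1.072e-07 kg/m³ = 0.0001072 mg/L = 0.1072 µg/L.

0.107 µg/L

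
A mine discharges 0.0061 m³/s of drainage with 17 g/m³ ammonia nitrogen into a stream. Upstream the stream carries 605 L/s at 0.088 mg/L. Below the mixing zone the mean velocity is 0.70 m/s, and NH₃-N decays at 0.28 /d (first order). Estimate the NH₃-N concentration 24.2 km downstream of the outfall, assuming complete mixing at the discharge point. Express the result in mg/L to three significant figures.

0.230 mg/L

605 L/s = 0.605 m³/s.
After complete mixing, C₀ = (0.0061·17 + 0.605·0.088) / 0.6111 = 0.2568 mg/L.
Travel time t = 2.42e+04 m / 0.70 m/s = 3.457e+04 s = 0.4001 d.
C = 0.2568·exp(−0.28·0.4001) = 0.2568·0.894 = 0.2296 mg/L.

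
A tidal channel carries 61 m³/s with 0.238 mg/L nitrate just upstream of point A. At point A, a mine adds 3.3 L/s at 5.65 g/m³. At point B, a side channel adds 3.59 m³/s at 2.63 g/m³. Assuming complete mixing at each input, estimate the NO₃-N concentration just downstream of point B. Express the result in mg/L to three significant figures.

0.371 mg/L

3.3 L/s = 0.0033 m³/s.
After input A: C = (61·0.238 + 0.0033·5.65) / 61 = 0.2383 mg/L.
After input B: C = (61·0.2383 + 3.59·2.63) / 64.59 = 0.3712 mg/L.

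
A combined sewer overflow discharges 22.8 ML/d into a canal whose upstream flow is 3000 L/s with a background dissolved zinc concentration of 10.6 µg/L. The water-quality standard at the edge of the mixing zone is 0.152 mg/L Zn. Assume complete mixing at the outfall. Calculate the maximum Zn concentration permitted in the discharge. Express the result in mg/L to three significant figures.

1.76 mg/L

22.8 ML/d = 0.2639 m³/s.
3000 L/s = 3 m³/s.
10.6 µg/L = 0.0106 mg/L.
Mass balance: 0.152·3.264 = 0.2639·Cₑ + 3·0.0106.
Cₑ = (0.4961 − 0.0318) / 0.2639 = 1.759 mg/L.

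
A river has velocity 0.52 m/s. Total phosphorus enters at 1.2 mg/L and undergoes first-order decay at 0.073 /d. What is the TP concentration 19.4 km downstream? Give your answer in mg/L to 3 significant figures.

1.16 mg/L

Travel time t = 19.4 km / 0.52 m/s = 1.94e+04/0.52 = 3.731e+04 s = 0.4318 d.
First-order decay: C = 1.2·exp(−0.073·0.4318) = 1.2·0.969 = 1.163 mg/L.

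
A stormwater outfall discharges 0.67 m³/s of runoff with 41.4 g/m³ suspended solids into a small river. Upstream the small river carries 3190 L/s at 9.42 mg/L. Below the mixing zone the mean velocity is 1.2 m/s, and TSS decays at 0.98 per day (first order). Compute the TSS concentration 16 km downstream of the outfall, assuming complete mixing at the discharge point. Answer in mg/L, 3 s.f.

12.9 mg/L

3190 L/s = 3.19 m³/s.
After complete mixing, C₀ = (0.67·41.4 + 3.19·9.42) / 3.86 = 14.97 mg/L.
Travel time t = 1.6e+04 m / 1.2 m/s = 1.333e+04 s = 0.1543 d.
C = 14.97·exp(−0.98·0.1543) = 14.97·0.8596 = 12.87 mg/L.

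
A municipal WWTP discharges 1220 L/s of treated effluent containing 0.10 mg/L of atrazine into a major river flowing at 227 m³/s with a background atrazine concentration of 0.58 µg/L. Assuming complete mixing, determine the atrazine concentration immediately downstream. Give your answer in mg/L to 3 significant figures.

0.00111 mg/L

1220 L/s = 1.22 m³/s.
0.58 µg/L = 0.00058 mg/L.
Flow-weighted mixing gives C = (1.22·0.1 + 227·0.00058) / (1.22 + 227) = 0.2537/228.2 = 0.001111 mg/L.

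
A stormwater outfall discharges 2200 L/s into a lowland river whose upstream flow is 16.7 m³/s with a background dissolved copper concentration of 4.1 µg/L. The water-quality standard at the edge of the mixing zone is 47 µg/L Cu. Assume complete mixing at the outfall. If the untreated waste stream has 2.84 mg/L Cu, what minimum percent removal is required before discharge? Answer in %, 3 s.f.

2200 L/s = 2.2 m³/s.
4.1 µg/L = 0.0041 mg/L.
47 µg/L = 0.047 mg/L.
Mass balance: 0.047·18.9 = 2.2·Cₑ + 16.7·0.0041.
Cₑ = (0.8883 − 0.06847) / 2.2 = 0.3726 mg/L.
Required removal = 1 − 0.3726/2.84 = 86.88 %.

86.9 %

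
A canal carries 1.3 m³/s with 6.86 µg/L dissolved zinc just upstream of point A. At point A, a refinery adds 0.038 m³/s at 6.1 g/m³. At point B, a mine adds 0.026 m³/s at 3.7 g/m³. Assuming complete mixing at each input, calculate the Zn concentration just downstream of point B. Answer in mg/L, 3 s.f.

6.86 µg/L = 0.00686 mg/L.
After input A: C = (1.3·0.00686 + 0.038·6.1) / 1.338 = 0.1799 mg/L.
After input B: C = (1.338·0.1799 + 0.026·3.7) / 1.364 = 0.247 mg/L.

0.247 mg/L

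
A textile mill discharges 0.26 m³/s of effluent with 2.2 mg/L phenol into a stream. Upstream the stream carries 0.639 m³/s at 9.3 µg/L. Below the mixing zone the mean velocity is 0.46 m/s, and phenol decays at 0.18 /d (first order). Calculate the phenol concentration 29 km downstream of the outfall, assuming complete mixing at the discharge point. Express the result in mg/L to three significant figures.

0.564 mg/L

9.3 µg/L = 0.0093 mg/L.
After complete mixing, C₀ = (0.26·2.2 + 0.639·0.0093) / 0.899 = 0.6429 mg/L.
Travel time t = 2.9e+04 m / 0.46 m/s = 6.304e+04 s = 0.7297 d.
C = 0.6429·exp(−0.18·0.7297) = 0.6429·0.8769 = 0.5637 mg/L.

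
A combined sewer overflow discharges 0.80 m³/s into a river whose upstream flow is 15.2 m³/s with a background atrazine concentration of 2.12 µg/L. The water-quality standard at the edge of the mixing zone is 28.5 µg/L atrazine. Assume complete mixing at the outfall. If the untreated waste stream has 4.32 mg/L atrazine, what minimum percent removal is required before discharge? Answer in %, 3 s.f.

87.7 %

2.12 µg/L = 0.00212 mg/L.
28.5 µg/L = 0.0285 mg/L.
Mass balance: 0.0285·16 = 0.8·Cₑ + 15.2·0.00212.
Cₑ = (0.456 − 0.03222) / 0.8 = 0.5297 mg/L.
Required removal = 1 − 0.5297/4.32 = 87.74 %.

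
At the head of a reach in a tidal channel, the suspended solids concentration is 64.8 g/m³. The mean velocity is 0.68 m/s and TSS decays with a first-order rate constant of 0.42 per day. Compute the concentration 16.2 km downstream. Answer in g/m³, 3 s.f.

Travel time t = 16.2 km / 0.68 m/s = 1.62e+04/0.68 = 2.382e+04 s = 0.2757 d.
First-order decay: C = 64.8·exp(−0.42·0.2757) = 64.8·0.8906 = 57.71 g/m³.

57.7 g/m³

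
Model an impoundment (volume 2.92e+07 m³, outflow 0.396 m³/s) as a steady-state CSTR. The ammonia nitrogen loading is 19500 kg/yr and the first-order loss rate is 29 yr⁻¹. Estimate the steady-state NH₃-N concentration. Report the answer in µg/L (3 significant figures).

22.7 µg/L

Outflow Q = 0.396 m³/s × 3.156e+07 s/yr = 1.25e+07 m³/yr.
Steady-state CSTR mass balance: W = Q·C + k·V·C, so C = W/(Q + kV).
Q + kV = 1.25e+07 + 29·2.92e+07 = 8.593e+08 m³/yr.
C = 19500/8.593e+08 = 2.269e-05 kg/m³ = 0.02269 mg/L = 22.69 µg/L.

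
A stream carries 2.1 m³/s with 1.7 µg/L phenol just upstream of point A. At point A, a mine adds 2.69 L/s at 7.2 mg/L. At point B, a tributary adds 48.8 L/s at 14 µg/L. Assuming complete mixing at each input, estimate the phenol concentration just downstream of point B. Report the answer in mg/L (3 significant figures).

0.0110 mg/L

1.7 µg/L = 0.0017 mg/L.
2.69 L/s = 0.00269 m³/s.
After input A: C = (2.1·0.0017 + 0.00269·7.2) / 2.103 = 0.01091 mg/L.
48.8 L/s = 0.0488 m³/s.
14 µg/L = 0.014 mg/L.
After input B: C = (2.103·0.01091 + 0.0488·0.014) / 2.151 = 0.01098 mg/L.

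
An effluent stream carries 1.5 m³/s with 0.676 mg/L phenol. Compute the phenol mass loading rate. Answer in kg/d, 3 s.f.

Mass flux = Q·C = 1.5 m³/s × 0.676 g/m³ = 1.014 g/s.
= 1.014 g/s × 86.4 = 87.61 kg/d.

87.6 kg/d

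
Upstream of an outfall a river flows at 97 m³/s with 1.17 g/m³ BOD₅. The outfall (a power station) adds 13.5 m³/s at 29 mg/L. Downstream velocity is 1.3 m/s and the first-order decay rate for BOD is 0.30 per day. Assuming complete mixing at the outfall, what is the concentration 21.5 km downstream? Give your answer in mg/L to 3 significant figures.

4.32 mg/L

After complete mixing, C₀ = (13.5·29 + 97·1.17) / 110.5 = 4.57 mg/L.
Travel time t = 2.15e+04 m / 1.3 m/s = 1.654e+04 s = 0.1914 d.
C = 4.57·exp(−0.30·0.1914) = 4.57·0.9442 = 4.315 mg/L.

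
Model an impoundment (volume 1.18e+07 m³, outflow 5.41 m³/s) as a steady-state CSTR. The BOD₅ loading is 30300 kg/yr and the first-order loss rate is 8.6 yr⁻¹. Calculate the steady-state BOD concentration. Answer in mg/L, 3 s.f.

0.111 mg/L

Outflow Q = 5.41 m³/s × 3.156e+07 s/yr = 1.707e+08 m³/yr.
Steady-state CSTR mass balance: W = Q·C + k·V·C, so C = W/(Q + kV).
Q + kV = 1.707e+08 + 8.6·1.18e+07 = 2.722e+08 m³/yr.
C = 30300/2.722e+08 = 0.0001113 kg/m³ = 0.1113 mg/L.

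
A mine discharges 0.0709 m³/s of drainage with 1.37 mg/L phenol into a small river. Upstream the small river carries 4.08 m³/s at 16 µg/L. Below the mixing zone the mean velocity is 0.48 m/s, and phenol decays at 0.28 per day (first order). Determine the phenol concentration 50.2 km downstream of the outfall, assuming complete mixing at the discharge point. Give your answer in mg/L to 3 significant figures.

16 µg/L = 0.016 mg/L.
After complete mixing, C₀ = (0.0709·1.37 + 4.08·0.016) / 4.151 = 0.03913 mg/L.
Travel time t = 5.02e+04 m / 0.48 m/s = 1.046e+05 s = 1.21 d.
C = 0.03913·exp(−0.28·1.21) = 0.03913·0.7125 = 0.02788 mg/L.

0.0279 mg/L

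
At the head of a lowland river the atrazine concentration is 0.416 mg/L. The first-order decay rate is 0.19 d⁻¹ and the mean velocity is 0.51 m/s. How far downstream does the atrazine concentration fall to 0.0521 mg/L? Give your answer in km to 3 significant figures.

From C = C₀·e^(−kt), t = ln(C₀/C)/k = ln(0.416/0.0521)/0.19 = 2.078/0.19 = 10.93 d.
Distance = v·t = 0.51 m/s × 9.447e+05 s = 4.818e+05 m = 481.8 km.

482 km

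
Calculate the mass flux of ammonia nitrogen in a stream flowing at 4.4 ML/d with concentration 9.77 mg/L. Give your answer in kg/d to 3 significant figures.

43.0 kg/d

4.4 ML/d = 0.05093 m³/s.
Mass flux = Q·C = 0.05093 m³/s × 9.77 g/m³ = 0.4975 g/s.
= 0.4975 g/s × 86.4 = 42.99 kg/d.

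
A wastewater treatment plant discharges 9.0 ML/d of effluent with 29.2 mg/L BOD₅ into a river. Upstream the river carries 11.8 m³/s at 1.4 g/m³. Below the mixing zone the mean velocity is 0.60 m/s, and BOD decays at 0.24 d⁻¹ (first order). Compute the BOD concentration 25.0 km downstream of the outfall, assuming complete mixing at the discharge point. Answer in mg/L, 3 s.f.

1.46 mg/L

9.0 ML/d = 0.1042 m³/s.
After complete mixing, C₀ = (0.1042·29.2 + 11.8·1.4) / 11.9 = 1.643 mg/L.
Travel time t = 2.5e+04 m / 0.60 m/s = 4.167e+04 s = 0.4823 d.
C = 1.643·exp(−0.24·0.4823) = 1.643·0.8907 = 1.464 mg/L.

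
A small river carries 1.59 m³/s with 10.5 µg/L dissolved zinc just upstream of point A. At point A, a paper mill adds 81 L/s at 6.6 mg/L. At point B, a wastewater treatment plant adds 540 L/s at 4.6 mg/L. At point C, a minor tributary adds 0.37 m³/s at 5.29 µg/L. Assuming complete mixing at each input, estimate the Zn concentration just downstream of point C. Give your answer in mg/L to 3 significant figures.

1.18 mg/L

10.5 µg/L = 0.0105 mg/L.
81 L/s = 0.081 m³/s.
After input A: C = (1.59·0.0105 + 0.081·6.6) / 1.671 = 0.3299 mg/L.
540 L/s = 0.54 m³/s.
After input B: C = (1.671·0.3299 + 0.54·4.6) / 2.211 = 1.373 mg/L.
5.29 µg/L = 0.00529 mg/L.
After input C: C = (2.211·1.373 + 0.37·0.00529) / 2.581 = 1.177 mg/L.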